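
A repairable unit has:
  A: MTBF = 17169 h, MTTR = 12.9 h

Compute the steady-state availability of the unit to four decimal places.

0.9992

A(A) = MTBF/(MTBF+MTTR) = 17169/(17169+12.9) = 0.9992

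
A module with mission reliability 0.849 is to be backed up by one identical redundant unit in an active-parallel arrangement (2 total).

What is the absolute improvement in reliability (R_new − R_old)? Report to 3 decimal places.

0.128

R_before = 0.849
R_after = 1 − (1 − 0.849)^2 = 0.977
ΔR = 0.977 − 0.849 = 0.128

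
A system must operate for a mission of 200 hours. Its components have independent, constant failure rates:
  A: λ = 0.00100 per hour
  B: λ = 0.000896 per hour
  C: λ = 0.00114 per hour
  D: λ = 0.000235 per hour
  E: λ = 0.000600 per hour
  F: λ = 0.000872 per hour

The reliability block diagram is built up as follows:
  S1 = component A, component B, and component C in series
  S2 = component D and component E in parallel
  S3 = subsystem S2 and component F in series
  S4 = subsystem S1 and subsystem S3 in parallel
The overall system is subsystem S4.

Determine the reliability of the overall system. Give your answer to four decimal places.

0.9252

R(A) = exp(−0.00100 × 200) = 0.818731
R(B) = exp(−0.000896 × 200) = 0.835939
R(C) = exp(−0.00114 × 200) = 0.796124
R(D) = exp(−0.000235 × 200) = 0.954087
R(E) = exp(−0.000600 × 200) = 0.886920
R(F) = exp(−0.000872 × 200) = 0.839961
Series (A, B, and C): 0.818731 × 0.835939 × 0.796124 = 0.544875
Parallel (D and E): 1 − (1 − 0.954087)(1 − 0.886920) = 0.994808
Series ([0.994808] and F): 0.994808 × 0.839961 = 0.835600
Parallel ([0.544875] and [0.835600]): 1 − (1 − 0.544875)(1 − 0.835600) = 0.9252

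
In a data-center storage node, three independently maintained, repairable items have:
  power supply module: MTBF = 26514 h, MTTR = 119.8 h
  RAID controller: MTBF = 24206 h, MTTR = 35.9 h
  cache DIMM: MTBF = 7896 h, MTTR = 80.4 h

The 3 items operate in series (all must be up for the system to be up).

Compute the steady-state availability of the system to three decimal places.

0.984

A(power supply module) = MTBF/(MTBF+MTTR) = 26514/(26514+119.8) = 0.995502
A(RAID controller) = MTBF/(MTBF+MTTR) = 24206/(24206+35.9) = 0.998519
A(cache DIMM) = MTBF/(MTBF+MTTR) = 7896/(7896+80.4) = 0.989920
Series availability: 0.995502 × 0.998519 × 0.989920 = 0.984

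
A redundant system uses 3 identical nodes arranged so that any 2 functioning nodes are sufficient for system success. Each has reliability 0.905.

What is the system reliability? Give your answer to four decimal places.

0.9746

R = Σ_{i=2}^{3} C(3,i) p^i (1−p)^{3−i} with p = 0.905
C(3,2)·0.905^2·0.095^1 = 0.233422
C(3,3)·0.905^3·0.095^0 = 0.741218
Sum = 0.9746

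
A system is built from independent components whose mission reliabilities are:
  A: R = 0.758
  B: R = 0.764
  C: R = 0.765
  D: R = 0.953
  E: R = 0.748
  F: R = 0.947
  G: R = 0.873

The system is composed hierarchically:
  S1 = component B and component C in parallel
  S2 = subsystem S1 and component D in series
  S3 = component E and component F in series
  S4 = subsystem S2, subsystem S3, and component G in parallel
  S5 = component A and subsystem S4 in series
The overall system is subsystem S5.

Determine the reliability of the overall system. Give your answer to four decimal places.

0.7552

Parallel (B and C): 1 − (1 − 0.764000)(1 − 0.765000) = 0.944540
Series ([0.944540] and D): 0.944540 × 0.953000 = 0.900147
Series (E and F): 0.748000 × 0.947000 = 0.708356
Parallel ([0.900147], [0.708356], and G): 1 − (1 − 0.900147)(1 − 0.708356)(1 − 0.873000) = 0.996302
Series (A and [0.996302]): 0.758000 × 0.996302 = 0.7552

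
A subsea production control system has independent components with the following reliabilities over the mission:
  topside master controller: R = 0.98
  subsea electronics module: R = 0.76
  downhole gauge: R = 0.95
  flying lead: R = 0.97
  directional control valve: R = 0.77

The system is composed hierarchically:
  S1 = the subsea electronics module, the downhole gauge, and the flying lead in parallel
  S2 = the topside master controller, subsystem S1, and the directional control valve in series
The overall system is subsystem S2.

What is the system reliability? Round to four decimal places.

0.7543

Parallel (subsea electronics module, downhole gauge, and flying lead): 1 − (1 − 0.760000)(1 − 0.950000)(1 − 0.970000) = 0.999640
Series (topside master controller, [0.999640], and directional control valve): 0.980000 × 0.999640 × 0.770000 = 0.7543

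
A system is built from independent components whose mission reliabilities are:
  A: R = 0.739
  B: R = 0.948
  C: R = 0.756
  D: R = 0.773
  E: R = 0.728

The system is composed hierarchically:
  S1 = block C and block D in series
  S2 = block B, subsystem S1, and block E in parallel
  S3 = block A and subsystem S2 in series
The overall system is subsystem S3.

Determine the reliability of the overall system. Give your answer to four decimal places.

0.7347

Series (C and D): 0.756000 × 0.773000 = 0.584388
Parallel (B, [0.584388], and E): 1 − (1 − 0.948000)(1 − 0.584388)(1 − 0.728000) = 0.994122
Series (A and [0.994122]): 0.739000 × 0.994122 = 0.7347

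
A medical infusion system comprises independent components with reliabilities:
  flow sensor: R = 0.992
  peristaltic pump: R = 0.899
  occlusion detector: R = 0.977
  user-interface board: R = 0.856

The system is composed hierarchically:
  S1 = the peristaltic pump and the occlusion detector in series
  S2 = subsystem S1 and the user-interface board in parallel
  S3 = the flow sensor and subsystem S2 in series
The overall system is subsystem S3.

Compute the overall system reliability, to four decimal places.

0.9746

Series (peristaltic pump and occlusion detector): 0.899000 × 0.977000 = 0.878323
Parallel ([0.878323] and user-interface board): 1 − (1 − 0.878323)(1 − 0.856000) = 0.982479
Series (flow sensor and [0.982479]): 0.992000 × 0.982479 = 0.9746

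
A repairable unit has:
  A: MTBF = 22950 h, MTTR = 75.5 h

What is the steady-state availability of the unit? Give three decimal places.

A(A) = MTBF/(MTBF+MTTR) = 22950/(22950+75.5) = 0.997

0.997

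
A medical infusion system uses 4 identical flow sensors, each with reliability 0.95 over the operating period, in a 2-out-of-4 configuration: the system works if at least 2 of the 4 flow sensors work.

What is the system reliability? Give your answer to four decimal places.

0.9995

R = Σ_{i=2}^{4} C(4,i) p^i (1−p)^{4−i} with p = 0.95
C(4,2)·0.95^2·0.05^2 = 0.013538
C(4,3)·0.95^3·0.05^1 = 0.171475
C(4,4)·0.95^4·0.05^0 = 0.814506
Sum = 0.9995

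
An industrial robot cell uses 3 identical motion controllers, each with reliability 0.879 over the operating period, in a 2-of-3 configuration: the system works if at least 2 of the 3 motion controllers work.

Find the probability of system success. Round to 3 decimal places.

R = Σ_{i=2}^{3} C(3,i) p^i (1−p)^{3−i} with p = 0.879
C(3,2)·0.879^2·0.121^1 = 0.28047
C(3,3)·0.879^3·0.121^0 = 0.67915
Sum = 0.960

0.960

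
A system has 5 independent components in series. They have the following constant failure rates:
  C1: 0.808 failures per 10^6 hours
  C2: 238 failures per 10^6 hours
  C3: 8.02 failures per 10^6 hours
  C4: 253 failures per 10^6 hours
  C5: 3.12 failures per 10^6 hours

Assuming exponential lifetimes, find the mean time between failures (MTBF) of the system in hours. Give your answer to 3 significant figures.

1990

Series of exponential components: λ_sys = Σ λ_i
λ_sys = 0.000000808 + 0.000238 + 0.00000802 + 0.000253 + 0.00000312 = 5.0295e-04 /h
MTBF = 1 / λ_sys = 1990 h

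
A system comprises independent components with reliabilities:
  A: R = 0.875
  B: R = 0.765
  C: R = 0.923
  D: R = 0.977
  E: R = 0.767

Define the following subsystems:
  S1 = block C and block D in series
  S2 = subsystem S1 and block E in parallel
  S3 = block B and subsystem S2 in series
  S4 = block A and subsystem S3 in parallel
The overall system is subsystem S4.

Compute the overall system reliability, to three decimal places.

Series (C and D): 0.92300 × 0.97700 = 0.90177
Parallel ([0.90177] and E): 1 − (1 − 0.90177)(1 − 0.76700) = 0.97711
Series (B and [0.97711]): 0.76500 × 0.97711 = 0.74749
Parallel (A and [0.74749]): 1 − (1 − 0.87500)(1 − 0.74749) = 0.968

0.968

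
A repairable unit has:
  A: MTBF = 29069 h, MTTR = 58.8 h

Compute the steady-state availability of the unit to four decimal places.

A(A) = MTBF/(MTBF+MTTR) = 29069/(29069+58.8) = 0.9980

0.9980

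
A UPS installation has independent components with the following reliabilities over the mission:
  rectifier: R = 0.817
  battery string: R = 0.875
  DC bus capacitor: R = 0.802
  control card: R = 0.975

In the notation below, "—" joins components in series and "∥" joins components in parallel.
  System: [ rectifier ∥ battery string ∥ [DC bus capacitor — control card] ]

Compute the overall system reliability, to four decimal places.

Series (DC bus capacitor and control card): 0.802000 × 0.975000 = 0.781950
Parallel (rectifier, battery string, and [0.781950]): 1 − (1 − 0.817000)(1 − 0.875000)(1 − 0.781950) = 0.9950

0.9950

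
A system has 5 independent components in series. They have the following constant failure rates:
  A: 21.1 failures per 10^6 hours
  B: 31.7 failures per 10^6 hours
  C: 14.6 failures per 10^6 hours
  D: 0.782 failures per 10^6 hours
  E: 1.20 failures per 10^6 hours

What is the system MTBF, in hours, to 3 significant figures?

Series of exponential components: λ_sys = Σ λ_i
λ_sys = 0.0000211 + 0.0000317 + 0.0000146 + 0.000000782 + 0.00000120 = 6.9382e-05 /h
MTBF = 1 / λ_sys = 14400 h

14400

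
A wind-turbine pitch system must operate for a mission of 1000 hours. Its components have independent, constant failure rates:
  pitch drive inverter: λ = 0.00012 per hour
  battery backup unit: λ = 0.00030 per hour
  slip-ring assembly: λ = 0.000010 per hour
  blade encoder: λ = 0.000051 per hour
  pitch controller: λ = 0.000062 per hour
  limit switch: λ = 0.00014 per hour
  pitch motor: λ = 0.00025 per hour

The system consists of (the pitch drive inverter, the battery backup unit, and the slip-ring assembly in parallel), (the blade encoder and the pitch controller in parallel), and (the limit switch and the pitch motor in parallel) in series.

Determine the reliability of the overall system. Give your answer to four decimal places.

R(pitch drive inverter) = exp(−0.00012 × 1000) = 0.886920
R(battery backup unit) = exp(−0.00030 × 1000) = 0.740818
R(slip-ring assembly) = exp(−0.000010 × 1000) = 0.990050
R(blade encoder) = exp(−0.000051 × 1000) = 0.950279
R(pitch controller) = exp(−0.000062 × 1000) = 0.939883
R(limit switch) = exp(−0.00014 × 1000) = 0.869358
R(pitch motor) = exp(−0.00025 × 1000) = 0.778801
Parallel (pitch drive inverter, battery backup unit, and slip-ring assembly): 1 − (1 − 0.886920)(1 − 0.740818)(1 − 0.990050) = 0.999708
Parallel (blade encoder and pitch controller): 1 − (1 − 0.950279)(1 − 0.939883) = 0.997011
Parallel (limit switch and pitch motor): 1 − (1 − 0.869358)(1 − 0.778801) = 0.971102
Series ([0.999708], [0.997011], and [0.971102]): 0.999708 × 0.997011 × 0.971102 = 0.9679

0.9679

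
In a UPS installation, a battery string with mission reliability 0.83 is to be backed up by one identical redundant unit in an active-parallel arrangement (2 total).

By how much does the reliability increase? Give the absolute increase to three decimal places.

R_before = 0.83
R_after = 1 − (1 − 0.83)^2 = 0.971
ΔR = 0.971 − 0.83 = 0.141

0.141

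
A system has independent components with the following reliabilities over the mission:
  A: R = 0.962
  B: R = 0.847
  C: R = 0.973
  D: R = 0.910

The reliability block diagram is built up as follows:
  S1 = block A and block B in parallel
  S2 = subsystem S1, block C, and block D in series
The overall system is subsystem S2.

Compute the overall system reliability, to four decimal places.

0.8803

Parallel (A and B): 1 − (1 − 0.962000)(1 − 0.847000) = 0.994186
Series ([0.994186], C, and D): 0.994186 × 0.973000 × 0.910000 = 0.8803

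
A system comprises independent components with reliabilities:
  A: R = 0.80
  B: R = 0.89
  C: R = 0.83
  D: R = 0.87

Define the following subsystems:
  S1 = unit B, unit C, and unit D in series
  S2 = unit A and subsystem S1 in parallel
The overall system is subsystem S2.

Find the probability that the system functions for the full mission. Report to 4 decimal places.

Series (B, C, and D): 0.890000 × 0.830000 × 0.870000 = 0.642669
Parallel (A and [0.642669]): 1 − (1 − 0.800000)(1 − 0.642669) = 0.9285

0.9285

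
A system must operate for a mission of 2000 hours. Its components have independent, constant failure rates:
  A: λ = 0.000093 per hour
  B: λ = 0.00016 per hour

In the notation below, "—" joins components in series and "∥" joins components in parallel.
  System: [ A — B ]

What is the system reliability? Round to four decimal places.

0.6029

R(A) = exp(−0.000093 × 2000) = 0.830274
R(B) = exp(−0.00016 × 2000) = 0.726149
Series (A and B): 0.830274 × 0.726149 = 0.6029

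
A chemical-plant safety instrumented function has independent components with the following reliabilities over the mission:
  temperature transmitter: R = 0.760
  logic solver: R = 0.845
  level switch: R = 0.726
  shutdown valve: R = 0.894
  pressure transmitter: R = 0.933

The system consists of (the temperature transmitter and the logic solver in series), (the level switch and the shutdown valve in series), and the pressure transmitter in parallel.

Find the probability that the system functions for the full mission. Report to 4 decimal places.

0.9916

Series (temperature transmitter and logic solver): 0.760000 × 0.845000 = 0.642200
Series (level switch and shutdown valve): 0.726000 × 0.894000 = 0.649044
Parallel ([0.642200], [0.649044], and pressure transmitter): 1 − (1 − 0.642200)(1 − 0.649044)(1 − 0.933000) = 0.9916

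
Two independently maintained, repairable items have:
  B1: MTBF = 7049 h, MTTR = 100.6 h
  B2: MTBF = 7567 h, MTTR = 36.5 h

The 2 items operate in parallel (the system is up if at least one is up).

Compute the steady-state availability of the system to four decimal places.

A(B1) = MTBF/(MTBF+MTTR) = 7049/(7049+100.6) = 0.985929
A(B2) = MTBF/(MTBF+MTTR) = 7567/(7567+36.5) = 0.995200
Parallel availability: 1 − (1 − 0.985929)(1 − 0.995200) = 0.9999

0.9999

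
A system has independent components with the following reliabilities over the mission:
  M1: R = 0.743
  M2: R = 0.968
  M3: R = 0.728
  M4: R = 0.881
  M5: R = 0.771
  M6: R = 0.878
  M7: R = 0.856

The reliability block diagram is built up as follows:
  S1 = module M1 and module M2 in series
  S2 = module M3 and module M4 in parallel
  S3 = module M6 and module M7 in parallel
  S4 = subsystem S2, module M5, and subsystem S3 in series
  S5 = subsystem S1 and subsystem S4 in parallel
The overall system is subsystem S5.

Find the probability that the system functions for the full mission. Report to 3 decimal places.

0.925

Series (M1 and M2): 0.74300 × 0.96800 = 0.71922
Parallel (M3 and M4): 1 − (1 − 0.72800)(1 − 0.88100) = 0.96763
Parallel (M6 and M7): 1 − (1 − 0.87800)(1 − 0.85600) = 0.98243
Series ([0.96763], M5, and [0.98243]): 0.96763 × 0.77100 × 0.98243 = 0.73293
Parallel ([0.71922] and [0.73293]): 1 − (1 − 0.71922)(1 − 0.73293) = 0.925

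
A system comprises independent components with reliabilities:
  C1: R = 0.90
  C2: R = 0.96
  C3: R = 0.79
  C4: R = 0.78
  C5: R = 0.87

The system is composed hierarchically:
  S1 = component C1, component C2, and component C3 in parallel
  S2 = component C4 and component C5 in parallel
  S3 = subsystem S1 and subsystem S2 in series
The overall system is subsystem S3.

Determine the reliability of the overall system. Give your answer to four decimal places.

0.9706

Parallel (C1, C2, and C3): 1 − (1 − 0.900000)(1 − 0.960000)(1 − 0.790000) = 0.999160
Parallel (C4 and C5): 1 − (1 − 0.780000)(1 − 0.870000) = 0.971400
Series ([0.999160] and [0.971400]): 0.999160 × 0.971400 = 0.9706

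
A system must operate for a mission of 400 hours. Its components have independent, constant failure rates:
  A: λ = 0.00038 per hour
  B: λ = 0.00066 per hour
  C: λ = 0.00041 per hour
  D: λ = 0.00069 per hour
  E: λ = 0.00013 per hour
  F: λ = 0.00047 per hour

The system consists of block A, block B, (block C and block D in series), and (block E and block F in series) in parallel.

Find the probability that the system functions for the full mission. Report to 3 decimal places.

R(A) = exp(−0.00038 × 400) = 0.85899
R(B) = exp(−0.00066 × 400) = 0.76797
R(C) = exp(−0.00041 × 400) = 0.84874
R(D) = exp(−0.00069 × 400) = 0.75881
R(E) = exp(−0.00013 × 400) = 0.94933
R(F) = exp(−0.00047 × 400) = 0.82861
Series (C and D): 0.84874 × 0.75881 = 0.64403
Series (E and F): 0.94933 × 0.82861 = 0.78662
Parallel (A, B, [0.64403], and [0.78662]): 1 − (1 − 0.85899)(1 − 0.76797)(1 − 0.64403)(1 − 0.78662) = 0.998

0.998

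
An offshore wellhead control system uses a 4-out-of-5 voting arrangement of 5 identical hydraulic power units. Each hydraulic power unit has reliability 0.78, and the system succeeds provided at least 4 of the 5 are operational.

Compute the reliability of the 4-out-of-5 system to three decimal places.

R = Σ_{i=4}^{5} C(5,i) p^i (1−p)^{5−i} with p = 0.78
C(5,4)·0.78^4·0.22^1 = 0.40717
C(5,5)·0.78^5·0.22^0 = 0.28872
Sum = 0.696

0.696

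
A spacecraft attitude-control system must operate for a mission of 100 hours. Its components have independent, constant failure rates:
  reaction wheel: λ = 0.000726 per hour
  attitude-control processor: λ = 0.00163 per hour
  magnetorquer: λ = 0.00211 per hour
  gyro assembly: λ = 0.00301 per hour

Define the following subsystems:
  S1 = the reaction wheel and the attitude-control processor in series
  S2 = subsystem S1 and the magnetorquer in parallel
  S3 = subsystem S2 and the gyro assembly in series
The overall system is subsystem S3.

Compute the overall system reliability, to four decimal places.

R(reaction wheel) = exp(−0.000726 × 100) = 0.929973
R(attitude-control processor) = exp(−0.00163 × 100) = 0.849591
R(magnetorquer) = exp(−0.00211 × 100) = 0.809774
R(gyro assembly) = exp(−0.00301 × 100) = 0.740078
Series (reaction wheel and attitude-control processor): 0.929973 × 0.849591 = 0.790097
Parallel ([0.790097] and magnetorquer): 1 − (1 − 0.790097)(1 − 0.809774) = 0.960071
Series ([0.960071] and gyro assembly): 0.960071 × 0.740078 = 0.7105

0.7105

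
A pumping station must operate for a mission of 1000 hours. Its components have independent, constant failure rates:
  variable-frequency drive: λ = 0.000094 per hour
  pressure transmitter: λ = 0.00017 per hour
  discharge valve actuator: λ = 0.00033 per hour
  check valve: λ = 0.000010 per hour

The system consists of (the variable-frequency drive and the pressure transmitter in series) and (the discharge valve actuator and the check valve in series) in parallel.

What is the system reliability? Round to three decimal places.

R(variable-frequency drive) = exp(−0.000094 × 1000) = 0.91028
R(pressure transmitter) = exp(−0.00017 × 1000) = 0.84366
R(discharge valve actuator) = exp(−0.00033 × 1000) = 0.71892
R(check valve) = exp(−0.000010 × 1000) = 0.99005
Series (variable-frequency drive and pressure transmitter): 0.91028 × 0.84366 = 0.76797
Series (discharge valve actuator and check valve): 0.71892 × 0.99005 = 0.71177
Parallel ([0.76797] and [0.71177]): 1 − (1 − 0.76797)(1 − 0.71177) = 0.933

0.933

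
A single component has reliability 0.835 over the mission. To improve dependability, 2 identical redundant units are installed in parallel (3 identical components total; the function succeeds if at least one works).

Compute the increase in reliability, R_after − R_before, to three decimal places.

R_before = 0.835
R_after = 1 − (1 − 0.835)^3 = 0.996
ΔR = 0.996 − 0.835 = 0.161

0.161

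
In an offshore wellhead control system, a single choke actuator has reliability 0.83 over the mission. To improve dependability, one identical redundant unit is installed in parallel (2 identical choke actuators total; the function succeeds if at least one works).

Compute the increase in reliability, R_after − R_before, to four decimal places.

0.1411

R_before = 0.83
R_after = 1 − (1 − 0.83)^2 = 0.9711
ΔR = 0.9711 − 0.83 = 0.1411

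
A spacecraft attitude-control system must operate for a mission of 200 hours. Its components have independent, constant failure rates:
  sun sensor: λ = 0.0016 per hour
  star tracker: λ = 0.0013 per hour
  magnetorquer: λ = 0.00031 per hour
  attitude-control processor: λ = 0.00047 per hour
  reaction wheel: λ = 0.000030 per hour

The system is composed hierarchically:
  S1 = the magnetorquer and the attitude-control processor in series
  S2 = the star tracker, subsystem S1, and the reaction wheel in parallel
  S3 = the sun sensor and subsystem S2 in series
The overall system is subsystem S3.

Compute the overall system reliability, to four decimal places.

0.7260

R(sun sensor) = exp(−0.0016 × 200) = 0.726149
R(star tracker) = exp(−0.0013 × 200) = 0.771052
R(magnetorquer) = exp(−0.00031 × 200) = 0.939883
R(attitude-control processor) = exp(−0.00047 × 200) = 0.910283
R(reaction wheel) = exp(−0.000030 × 200) = 0.994018
Series (magnetorquer and attitude-control processor): 0.939883 × 0.910283 = 0.855560
Parallel (star tracker, [0.855560], and reaction wheel): 1 − (1 − 0.771052)(1 − 0.855560)(1 − 0.994018) = 0.999802
Series (sun sensor and [0.999802]): 0.726149 × 0.999802 = 0.7260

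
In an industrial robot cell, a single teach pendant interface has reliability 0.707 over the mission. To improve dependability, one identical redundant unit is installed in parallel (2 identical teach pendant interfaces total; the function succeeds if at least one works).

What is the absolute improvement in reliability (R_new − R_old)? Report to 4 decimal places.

R_before = 0.707
R_after = 1 − (1 − 0.707)^2 = 0.9142
ΔR = 0.9142 − 0.707 = 0.2072

0.2072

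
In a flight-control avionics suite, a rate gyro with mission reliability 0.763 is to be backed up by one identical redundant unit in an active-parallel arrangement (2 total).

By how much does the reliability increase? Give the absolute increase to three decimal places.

R_before = 0.763
R_after = 1 − (1 − 0.763)^2 = 0.944
ΔR = 0.944 − 0.763 = 0.181

0.181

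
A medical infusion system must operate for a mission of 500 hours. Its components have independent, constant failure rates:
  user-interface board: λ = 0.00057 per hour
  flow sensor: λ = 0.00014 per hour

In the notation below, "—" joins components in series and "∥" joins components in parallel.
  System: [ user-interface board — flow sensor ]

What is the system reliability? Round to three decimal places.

R(user-interface board) = exp(−0.00057 × 500) = 0.75201
R(flow sensor) = exp(−0.00014 × 500) = 0.93239
Series (user-interface board and flow sensor): 0.75201 × 0.93239 = 0.701

0.701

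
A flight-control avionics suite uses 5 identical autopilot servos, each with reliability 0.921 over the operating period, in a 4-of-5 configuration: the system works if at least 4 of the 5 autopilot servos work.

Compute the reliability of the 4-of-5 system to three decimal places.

0.947

R = Σ_{i=4}^{5} C(5,i) p^i (1−p)^{5−i} with p = 0.921
C(5,4)·0.921^4·0.079^1 = 0.28421
C(5,5)·0.921^5·0.079^0 = 0.66267
Sum = 0.947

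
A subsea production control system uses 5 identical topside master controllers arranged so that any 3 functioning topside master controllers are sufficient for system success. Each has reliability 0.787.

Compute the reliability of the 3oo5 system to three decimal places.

0.932

R = Σ_{i=3}^{5} C(5,i) p^i (1−p)^{5−i} with p = 0.787
C(5,3)·0.787^3·0.213^2 = 0.22115
C(5,4)·0.787^4·0.213^1 = 0.40855
C(5,5)·0.787^5·0.213^0 = 0.30191
Sum = 0.932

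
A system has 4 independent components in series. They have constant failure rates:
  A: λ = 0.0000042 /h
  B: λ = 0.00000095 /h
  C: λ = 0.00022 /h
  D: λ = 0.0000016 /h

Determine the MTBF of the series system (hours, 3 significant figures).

Series of exponential components: λ_sys = Σ λ_i
λ_sys = 0.0000042 + 0.00000095 + 0.00022 + 0.0000016 = 2.2675e-04 /h
MTBF = 1 / λ_sys = 4410 h

4410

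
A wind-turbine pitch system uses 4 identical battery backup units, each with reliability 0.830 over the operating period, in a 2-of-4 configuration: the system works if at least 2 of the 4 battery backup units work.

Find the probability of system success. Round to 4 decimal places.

0.9829

R = Σ_{i=2}^{4} C(4,i) p^i (1−p)^{4−i} with p = 0.830
C(4,2)·0.830^2·0.170^2 = 0.119455
C(4,3)·0.830^3·0.170^1 = 0.388815
C(4,4)·0.830^4·0.170^0 = 0.474583
Sum = 0.9829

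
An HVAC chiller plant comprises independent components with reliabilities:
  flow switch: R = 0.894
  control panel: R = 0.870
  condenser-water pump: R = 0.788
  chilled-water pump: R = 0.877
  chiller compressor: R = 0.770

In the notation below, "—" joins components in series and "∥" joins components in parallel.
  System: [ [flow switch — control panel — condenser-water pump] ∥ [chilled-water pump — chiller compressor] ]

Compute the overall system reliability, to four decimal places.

0.8743

Series (flow switch, control panel, and condenser-water pump): 0.894000 × 0.870000 × 0.788000 = 0.612891
Series (chilled-water pump and chiller compressor): 0.877000 × 0.770000 = 0.675290
Parallel ([0.612891] and [0.675290]): 1 − (1 − 0.612891)(1 − 0.675290) = 0.8743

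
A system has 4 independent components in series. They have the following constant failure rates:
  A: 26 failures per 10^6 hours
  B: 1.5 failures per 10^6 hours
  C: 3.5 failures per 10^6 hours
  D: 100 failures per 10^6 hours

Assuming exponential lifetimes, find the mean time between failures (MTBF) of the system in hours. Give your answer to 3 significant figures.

7630

Series of exponential components: λ_sys = Σ λ_i
λ_sys = 0.000026 + 0.0000015 + 0.0000035 + 0.00010 = 1.3100e-04 /h
MTBF = 1 / λ_sys = 7630 h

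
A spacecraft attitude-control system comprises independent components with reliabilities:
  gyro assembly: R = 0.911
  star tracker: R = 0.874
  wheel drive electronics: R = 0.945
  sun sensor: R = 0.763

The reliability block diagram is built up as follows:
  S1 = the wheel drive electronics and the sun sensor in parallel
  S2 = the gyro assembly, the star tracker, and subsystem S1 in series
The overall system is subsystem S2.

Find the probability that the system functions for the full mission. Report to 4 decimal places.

0.7858

Parallel (wheel drive electronics and sun sensor): 1 − (1 − 0.945000)(1 − 0.763000) = 0.986965
Series (gyro assembly, star tracker, and [0.986965]): 0.911000 × 0.874000 × 0.986965 = 0.7858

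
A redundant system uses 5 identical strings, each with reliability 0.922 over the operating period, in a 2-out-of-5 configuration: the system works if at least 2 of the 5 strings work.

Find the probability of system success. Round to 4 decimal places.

0.9998

R = Σ_{i=2}^{5} C(5,i) p^i (1−p)^{5−i} with p = 0.922
C(5,2)·0.922^2·0.078^3 = 0.004034
C(5,3)·0.922^3·0.078^2 = 0.047685
C(5,4)·0.922^4·0.078^1 = 0.281831
C(5,5)·0.922^5·0.078^0 = 0.666277
Sum = 0.9998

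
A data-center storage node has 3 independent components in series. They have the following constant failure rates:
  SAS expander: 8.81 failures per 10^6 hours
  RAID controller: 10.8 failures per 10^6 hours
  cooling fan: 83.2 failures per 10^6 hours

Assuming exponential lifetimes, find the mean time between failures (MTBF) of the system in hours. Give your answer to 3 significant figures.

Series of exponential components: λ_sys = Σ λ_i
λ_sys = 0.00000881 + 0.0000108 + 0.0000832 = 1.0281e-04 /h
MTBF = 1 / λ_sys = 9730 h

9730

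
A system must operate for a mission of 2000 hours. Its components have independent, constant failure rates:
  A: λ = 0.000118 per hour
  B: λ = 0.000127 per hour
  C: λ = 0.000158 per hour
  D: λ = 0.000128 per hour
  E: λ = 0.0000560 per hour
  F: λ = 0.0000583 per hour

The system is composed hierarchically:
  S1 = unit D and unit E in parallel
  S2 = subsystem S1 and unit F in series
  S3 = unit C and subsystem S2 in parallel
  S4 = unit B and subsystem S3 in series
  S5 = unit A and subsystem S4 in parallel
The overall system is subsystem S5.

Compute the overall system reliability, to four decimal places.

R(A) = exp(−0.000118 × 2000) = 0.789781
R(B) = exp(−0.000127 × 2000) = 0.775692
R(C) = exp(−0.000158 × 2000) = 0.729059
R(D) = exp(−0.000128 × 2000) = 0.774142
R(E) = exp(−0.0000560 × 2000) = 0.894044
R(F) = exp(−0.0000583 × 2000) = 0.889941
Parallel (D and E): 1 − (1 − 0.774142)(1 − 0.894044) = 0.976069
Series ([0.976069] and F): 0.976069 × 0.889941 = 0.868644
Parallel (C and [0.868644]): 1 − (1 − 0.729059)(1 − 0.868644) = 0.964410
Series (B and [0.964410]): 0.775692 × 0.964410 = 0.748085
Parallel (A and [0.748085]): 1 − (1 − 0.789781)(1 − 0.748085) = 0.9470

0.9470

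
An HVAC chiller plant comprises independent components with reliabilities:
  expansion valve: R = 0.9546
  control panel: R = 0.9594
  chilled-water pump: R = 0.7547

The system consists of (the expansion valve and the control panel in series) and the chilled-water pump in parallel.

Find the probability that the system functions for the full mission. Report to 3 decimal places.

0.979

Series (expansion valve and control panel): 0.95460 × 0.95940 = 0.91584
Parallel ([0.91584] and chilled-water pump): 1 − (1 − 0.91584)(1 − 0.75470) = 0.979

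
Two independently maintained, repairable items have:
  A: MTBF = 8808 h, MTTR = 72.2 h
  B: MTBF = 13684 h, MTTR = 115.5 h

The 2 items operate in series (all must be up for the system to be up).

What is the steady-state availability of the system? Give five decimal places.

0.98357

A(A) = MTBF/(MTBF+MTTR) = 8808/(8808+72.2) = 0.991870
A(B) = MTBF/(MTBF+MTTR) = 13684/(13684+115.5) = 0.991630
Series availability: 0.991870 × 0.991630 = 0.98357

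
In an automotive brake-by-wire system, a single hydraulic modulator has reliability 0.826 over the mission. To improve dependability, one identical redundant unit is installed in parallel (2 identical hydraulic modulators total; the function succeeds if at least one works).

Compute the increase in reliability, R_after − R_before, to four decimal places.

R_before = 0.826
R_after = 1 − (1 − 0.826)^2 = 0.9697
ΔR = 0.9697 − 0.826 = 0.1437

0.1437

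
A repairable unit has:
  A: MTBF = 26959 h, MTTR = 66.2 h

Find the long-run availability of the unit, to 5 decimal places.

A(A) = MTBF/(MTBF+MTTR) = 26959/(26959+66.2) = 0.99755

0.99755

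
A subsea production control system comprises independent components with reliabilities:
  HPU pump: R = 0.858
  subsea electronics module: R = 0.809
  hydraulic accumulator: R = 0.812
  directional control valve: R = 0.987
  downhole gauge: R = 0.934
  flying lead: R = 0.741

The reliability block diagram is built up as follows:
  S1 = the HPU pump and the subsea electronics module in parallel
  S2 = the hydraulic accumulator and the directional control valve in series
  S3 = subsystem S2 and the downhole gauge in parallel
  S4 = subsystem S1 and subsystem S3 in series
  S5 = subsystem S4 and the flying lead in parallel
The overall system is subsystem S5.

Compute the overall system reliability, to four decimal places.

0.9897

Parallel (HPU pump and subsea electronics module): 1 − (1 − 0.858000)(1 − 0.809000) = 0.972878
Series (hydraulic accumulator and directional control valve): 0.812000 × 0.987000 = 0.801444
Parallel ([0.801444] and downhole gauge): 1 − (1 − 0.801444)(1 − 0.934000) = 0.986895
Series ([0.972878] and [0.986895]): 0.972878 × 0.986895 = 0.960128
Parallel ([0.960128] and flying lead): 1 − (1 − 0.960128)(1 − 0.741000) = 0.9897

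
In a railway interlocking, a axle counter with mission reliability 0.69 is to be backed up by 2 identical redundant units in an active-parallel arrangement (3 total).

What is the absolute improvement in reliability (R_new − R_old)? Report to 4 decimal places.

0.2802

R_before = 0.69
R_after = 1 − (1 − 0.69)^3 = 0.9702
ΔR = 0.9702 − 0.69 = 0.2802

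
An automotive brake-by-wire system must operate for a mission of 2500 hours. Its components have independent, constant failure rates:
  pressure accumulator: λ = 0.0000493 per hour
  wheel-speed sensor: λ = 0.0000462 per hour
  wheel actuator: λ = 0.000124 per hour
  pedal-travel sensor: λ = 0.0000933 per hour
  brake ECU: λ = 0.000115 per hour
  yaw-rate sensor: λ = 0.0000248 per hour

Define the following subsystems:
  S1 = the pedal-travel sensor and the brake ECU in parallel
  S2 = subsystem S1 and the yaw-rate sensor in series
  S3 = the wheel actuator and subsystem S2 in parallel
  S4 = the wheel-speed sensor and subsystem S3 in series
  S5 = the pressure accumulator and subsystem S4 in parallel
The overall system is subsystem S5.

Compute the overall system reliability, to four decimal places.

0.9844

R(pressure accumulator) = exp(−0.0000493 × 2500) = 0.884043
R(wheel-speed sensor) = exp(−0.0000462 × 2500) = 0.890921
R(wheel actuator) = exp(−0.000124 × 2500) = 0.733447
R(pedal-travel sensor) = exp(−0.0000933 × 2500) = 0.791956
R(brake ECU) = exp(−0.000115 × 2500) = 0.750137
R(yaw-rate sensor) = exp(−0.0000248 × 2500) = 0.939883
Parallel (pedal-travel sensor and brake ECU): 1 − (1 − 0.791956)(1 − 0.750137) = 0.948018
Series ([0.948018] and yaw-rate sensor): 0.948018 × 0.939883 = 0.891026
Parallel (wheel actuator and [0.891026]): 1 − (1 − 0.733447)(1 − 0.891026) = 0.970953
Series (wheel-speed sensor and [0.970953]): 0.890921 × 0.970953 = 0.865042
Parallel (pressure accumulator and [0.865042]): 1 − (1 − 0.884043)(1 − 0.865042) = 0.9844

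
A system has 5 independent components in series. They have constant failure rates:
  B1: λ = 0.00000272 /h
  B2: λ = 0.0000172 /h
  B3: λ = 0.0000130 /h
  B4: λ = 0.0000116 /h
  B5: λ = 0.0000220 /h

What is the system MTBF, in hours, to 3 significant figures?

Series of exponential components: λ_sys = Σ λ_i
λ_sys = 0.00000272 + 0.0000172 + 0.0000130 + 0.0000116 + 0.0000220 = 6.6520e-05 /h
MTBF = 1 / λ_sys = 15000 h

15000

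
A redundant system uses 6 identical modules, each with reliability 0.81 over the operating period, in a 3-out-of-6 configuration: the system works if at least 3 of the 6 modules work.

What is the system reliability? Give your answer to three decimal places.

R = Σ_{i=3}^{6} C(6,i) p^i (1−p)^{6−i} with p = 0.81
C(6,3)·0.81^3·0.19^3 = 0.07290
C(6,4)·0.81^4·0.19^2 = 0.23310
C(6,5)·0.81^5·0.19^1 = 0.39749
C(6,6)·0.81^6·0.19^0 = 0.28243
Sum = 0.986

0.986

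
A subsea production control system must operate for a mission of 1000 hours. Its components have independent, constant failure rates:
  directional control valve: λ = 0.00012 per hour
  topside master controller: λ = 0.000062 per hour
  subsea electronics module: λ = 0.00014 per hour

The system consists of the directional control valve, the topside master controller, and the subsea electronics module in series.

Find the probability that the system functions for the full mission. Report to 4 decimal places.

0.7247

R(directional control valve) = exp(−0.00012 × 1000) = 0.886920
R(topside master controller) = exp(−0.000062 × 1000) = 0.939883
R(subsea electronics module) = exp(−0.00014 × 1000) = 0.869358
Series (directional control valve, topside master controller, and subsea electronics module): 0.886920 × 0.939883 × 0.869358 = 0.7247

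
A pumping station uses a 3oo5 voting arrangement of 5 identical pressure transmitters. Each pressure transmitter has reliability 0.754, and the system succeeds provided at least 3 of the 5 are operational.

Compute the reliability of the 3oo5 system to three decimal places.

R = Σ_{i=3}^{5} C(5,i) p^i (1−p)^{5−i} with p = 0.754
C(5,3)·0.754^3·0.246^2 = 0.25941
C(5,4)·0.754^4·0.246^1 = 0.39755
C(5,5)·0.754^5·0.246^0 = 0.24370
Sum = 0.901

0.901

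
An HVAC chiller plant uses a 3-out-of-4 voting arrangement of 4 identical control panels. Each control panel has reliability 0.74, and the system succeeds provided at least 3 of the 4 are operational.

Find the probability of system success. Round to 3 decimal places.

R = Σ_{i=3}^{4} C(4,i) p^i (1−p)^{4−i} with p = 0.74
C(4,3)·0.74^3·0.26^1 = 0.42143
C(4,4)·0.74^4·0.26^0 = 0.29987
Sum = 0.721

0.721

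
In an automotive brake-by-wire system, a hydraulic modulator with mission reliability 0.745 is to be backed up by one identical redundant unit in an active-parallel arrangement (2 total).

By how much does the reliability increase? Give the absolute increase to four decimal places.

R_before = 0.745
R_after = 1 − (1 − 0.745)^2 = 0.9350
ΔR = 0.9350 − 0.745 = 0.1900

0.1900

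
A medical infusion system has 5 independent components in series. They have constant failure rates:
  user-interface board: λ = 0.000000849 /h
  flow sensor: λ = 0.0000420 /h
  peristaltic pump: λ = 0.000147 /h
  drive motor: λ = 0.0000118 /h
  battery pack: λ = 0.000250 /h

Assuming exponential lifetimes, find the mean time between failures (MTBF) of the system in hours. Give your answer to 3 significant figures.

Series of exponential components: λ_sys = Σ λ_i
λ_sys = 0.000000849 + 0.0000420 + 0.000147 + 0.0000118 + 0.000250 = 4.5165e-04 /h
MTBF = 1 / λ_sys = 2210 h

2210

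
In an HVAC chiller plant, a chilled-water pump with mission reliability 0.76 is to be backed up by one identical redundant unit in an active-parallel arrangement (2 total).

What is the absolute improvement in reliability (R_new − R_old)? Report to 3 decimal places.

0.182

R_before = 0.76
R_after = 1 − (1 − 0.76)^2 = 0.942
ΔR = 0.942 − 0.76 = 0.182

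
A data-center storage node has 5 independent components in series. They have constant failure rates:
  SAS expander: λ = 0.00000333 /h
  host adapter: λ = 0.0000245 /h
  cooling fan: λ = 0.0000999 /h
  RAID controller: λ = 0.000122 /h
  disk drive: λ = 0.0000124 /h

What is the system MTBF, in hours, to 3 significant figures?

Series of exponential components: λ_sys = Σ λ_i
λ_sys = 0.00000333 + 0.0000245 + 0.0000999 + 0.000122 + 0.0000124 = 2.6213e-04 /h
MTBF = 1 / λ_sys = 3810 h

3810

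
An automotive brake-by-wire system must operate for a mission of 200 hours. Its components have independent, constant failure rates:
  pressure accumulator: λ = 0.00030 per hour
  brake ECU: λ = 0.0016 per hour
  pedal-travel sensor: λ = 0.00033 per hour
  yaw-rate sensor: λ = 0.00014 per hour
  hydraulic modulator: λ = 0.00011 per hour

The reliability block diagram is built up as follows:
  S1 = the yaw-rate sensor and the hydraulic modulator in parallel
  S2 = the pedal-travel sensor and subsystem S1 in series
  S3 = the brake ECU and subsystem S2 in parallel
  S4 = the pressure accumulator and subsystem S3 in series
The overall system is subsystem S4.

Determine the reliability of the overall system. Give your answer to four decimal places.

R(pressure accumulator) = exp(−0.00030 × 200) = 0.941765
R(brake ECU) = exp(−0.0016 × 200) = 0.726149
R(pedal-travel sensor) = exp(−0.00033 × 200) = 0.936131
R(yaw-rate sensor) = exp(−0.00014 × 200) = 0.972388
R(hydraulic modulator) = exp(−0.00011 × 200) = 0.978240
Parallel (yaw-rate sensor and hydraulic modulator): 1 − (1 − 0.972388)(1 − 0.978240) = 0.999399
Series (pedal-travel sensor and [0.999399]): 0.936131 × 0.999399 = 0.935568
Parallel (brake ECU and [0.935568]): 1 − (1 − 0.726149)(1 − 0.935568) = 0.982355
Series (pressure accumulator and [0.982355]): 0.941765 × 0.982355 = 0.9251

0.9251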